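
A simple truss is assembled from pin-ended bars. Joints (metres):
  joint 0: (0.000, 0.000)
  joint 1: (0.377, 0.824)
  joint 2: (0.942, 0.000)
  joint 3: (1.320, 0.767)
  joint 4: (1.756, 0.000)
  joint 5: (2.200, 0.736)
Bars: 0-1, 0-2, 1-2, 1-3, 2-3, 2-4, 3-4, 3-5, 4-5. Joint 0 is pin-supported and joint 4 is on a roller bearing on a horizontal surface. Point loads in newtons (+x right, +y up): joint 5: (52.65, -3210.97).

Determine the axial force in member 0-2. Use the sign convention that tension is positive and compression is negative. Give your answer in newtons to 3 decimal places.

-328.904

N=6 nodes, M=9 members, R=3 reactions → 2N=12, M+R=12
member 0 (0-1): L=0.9061, (cx,cy)=(0.4160,0.9093)
member 1 (0-2): L=0.9420, (cx,cy)=(1.0000,0.0000)
member 2 (1-2): L=0.9991, (cx,cy)=(0.5655,-0.8247)
member 3 (1-3): L=0.9447, (cx,cy)=(0.9982,-0.0603)
member 4 (2-3): L=0.8551, (cx,cy)=(0.4421,0.8970)
member 5 (2-4): L=0.8140, (cx,cy)=(1.0000,0.0000)
member 6 (3-4): L=0.8823, (cx,cy)=(0.4942,-0.8694)
member 7 (3-5): L=0.8805, (cx,cy)=(0.9994,-0.0352)
member 8 (4-5): L=0.8596, (cx,cy)=(0.5165,0.8563)
solve A·x = −loads:
  F[0-1] = +917.0935 N (tension)
  F[0-2] = -328.9036 N (compression)
  F[1-2] = -1084.0621 N (compression)
  F[1-3] = +996.4157 N (tension)
  F[2-3] = +996.7520 N (tension)
  F[2-4] = -1382.5751 N (compression)
  F[3-4] = -1038.2226 N (compression)
  F[3-5] = +1949.5073 N (tension)
  F[4-5] = -3669.8453 N (compression)
  Rx@0 = -52.6500 N
  Ry@0 = -833.9528 N
  Ry@4 = +4044.9228 N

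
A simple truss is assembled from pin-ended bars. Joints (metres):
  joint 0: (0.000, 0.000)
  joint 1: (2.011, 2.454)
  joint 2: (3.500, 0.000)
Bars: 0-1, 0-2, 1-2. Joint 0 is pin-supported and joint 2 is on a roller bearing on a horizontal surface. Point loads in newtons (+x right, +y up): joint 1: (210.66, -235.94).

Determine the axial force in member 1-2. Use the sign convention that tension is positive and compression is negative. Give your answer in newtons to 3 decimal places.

N=3 nodes, M=3 members, R=3 reactions → 2N=6, M+R=6
member 0 (0-1): L=3.1727, (cx,cy)=(0.6338,0.7735)
member 1 (0-2): L=3.5000, (cx,cy)=(1.0000,0.0000)
member 2 (1-2): L=2.8704, (cx,cy)=(0.5187,-0.8549)
solve A·x = −loads:
  F[0-1] = +61.1884 N (tension)
  F[0-2] = +171.8764 N (tension)
  F[1-2] = -331.3333 N (compression)
  Rx@0 = -210.6600 N
  Ry@0 = -47.3271 N
  Ry@2 = +283.2671 N

-331.333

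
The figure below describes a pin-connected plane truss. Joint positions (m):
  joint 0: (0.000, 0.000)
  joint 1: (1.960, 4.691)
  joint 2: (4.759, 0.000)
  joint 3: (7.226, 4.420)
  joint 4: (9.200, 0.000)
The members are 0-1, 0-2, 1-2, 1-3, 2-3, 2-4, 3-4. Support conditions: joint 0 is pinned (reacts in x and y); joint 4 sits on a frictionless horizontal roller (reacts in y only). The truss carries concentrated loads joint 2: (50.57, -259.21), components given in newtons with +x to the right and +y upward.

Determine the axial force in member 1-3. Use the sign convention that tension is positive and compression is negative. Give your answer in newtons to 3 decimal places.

N=5 nodes, M=7 members, R=3 reactions → 2N=10, M+R=10
member 0 (0-1): L=5.0840, (cx,cy)=(0.3855,0.9227)
member 1 (0-2): L=4.7590, (cx,cy)=(1.0000,0.0000)
member 2 (1-2): L=5.4626, (cx,cy)=(0.5124,-0.8588)
member 3 (1-3): L=5.2730, (cx,cy)=(0.9987,-0.0514)
member 4 (2-3): L=5.0619, (cx,cy)=(0.4874,0.8732)
member 5 (2-4): L=4.4410, (cx,cy)=(1.0000,0.0000)
member 6 (3-4): L=4.8408, (cx,cy)=(0.4078,-0.9131)
solve A·x = −loads:
  F[0-1] = -135.6079 N (compression)
  F[0-2] = +102.8500 N (tension)
  F[1-2] = +153.5542 N (tension)
  F[1-3] = -131.1336 N (compression)
  F[2-3] = +145.8382 N (tension)
  F[2-4] = +59.8831 N (tension)
  F[3-4] = -146.8493 N (compression)
  Rx@0 = -50.5700 N
  Ry@0 = +125.1252 N
  Ry@4 = +134.0848 N

-131.134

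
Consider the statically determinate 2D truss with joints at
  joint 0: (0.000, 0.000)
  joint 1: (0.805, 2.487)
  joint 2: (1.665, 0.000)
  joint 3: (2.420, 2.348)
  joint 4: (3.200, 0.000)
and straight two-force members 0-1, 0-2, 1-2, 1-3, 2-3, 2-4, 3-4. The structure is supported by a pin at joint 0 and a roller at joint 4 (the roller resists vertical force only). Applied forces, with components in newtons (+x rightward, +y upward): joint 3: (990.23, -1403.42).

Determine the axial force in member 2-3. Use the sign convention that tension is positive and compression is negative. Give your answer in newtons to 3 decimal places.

427.872

N=5 nodes, M=7 members, R=3 reactions → 2N=10, M+R=10
member 0 (0-1): L=2.6140, (cx,cy)=(0.3080,0.9514)
member 1 (0-2): L=1.6650, (cx,cy)=(1.0000,0.0000)
member 2 (1-2): L=2.6315, (cx,cy)=(0.3268,-0.9451)
member 3 (1-3): L=1.6210, (cx,cy)=(0.9963,-0.0858)
member 4 (2-3): L=2.4664, (cx,cy)=(0.3061,0.9520)
member 5 (2-4): L=1.5350, (cx,cy)=(1.0000,0.0000)
member 6 (3-4): L=2.4742, (cx,cy)=(0.3153,-0.9490)
solve A·x = −loads:
  F[0-1] = +404.1381 N (tension)
  F[0-2] = +865.7746 N (tension)
  F[1-2] = -430.9985 N (compression)
  F[1-3] = +266.2911 N (tension)
  F[2-3] = +427.8725 N (tension)
  F[2-4] = +593.9420 N (tension)
  F[3-4] = -1883.9895 N (compression)
  Rx@0 = -990.2300 N
  Ry@0 = -384.4976 N
  Ry@4 = +1787.9176 N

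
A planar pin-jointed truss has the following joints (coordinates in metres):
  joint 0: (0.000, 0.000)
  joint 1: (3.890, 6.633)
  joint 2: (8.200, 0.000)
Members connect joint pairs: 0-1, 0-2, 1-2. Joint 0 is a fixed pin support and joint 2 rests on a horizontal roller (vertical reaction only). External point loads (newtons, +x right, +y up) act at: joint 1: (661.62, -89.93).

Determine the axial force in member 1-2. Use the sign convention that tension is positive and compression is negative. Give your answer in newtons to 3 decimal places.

N=3 nodes, M=3 members, R=3 reactions → 2N=6, M+R=6
member 0 (0-1): L=7.6895, (cx,cy)=(0.5059,0.8626)
member 1 (0-2): L=8.2000, (cx,cy)=(1.0000,0.0000)
member 2 (1-2): L=7.9103, (cx,cy)=(0.5449,-0.8385)
solve A·x = −loads:
  F[0-1] = +565.6350 N (tension)
  F[0-2] = +375.4748 N (tension)
  F[1-2] = -689.1223 N (compression)
  Rx@0 = -661.6200 N
  Ry@0 = -487.9179 N
  Ry@2 = +577.8479 N

-689.122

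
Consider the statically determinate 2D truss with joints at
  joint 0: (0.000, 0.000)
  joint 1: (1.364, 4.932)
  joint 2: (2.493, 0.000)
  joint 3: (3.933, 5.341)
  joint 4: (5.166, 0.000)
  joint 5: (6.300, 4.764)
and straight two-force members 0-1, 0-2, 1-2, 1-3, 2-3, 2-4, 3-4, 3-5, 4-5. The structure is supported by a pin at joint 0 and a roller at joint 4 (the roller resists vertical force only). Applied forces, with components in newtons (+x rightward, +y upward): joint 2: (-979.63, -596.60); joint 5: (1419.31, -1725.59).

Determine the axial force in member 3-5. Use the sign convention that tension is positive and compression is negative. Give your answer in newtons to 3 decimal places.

1780.345

N=6 nodes, M=9 members, R=3 reactions → 2N=12, M+R=12
member 0 (0-1): L=5.1171, (cx,cy)=(0.2666,0.9638)
member 1 (0-2): L=2.4930, (cx,cy)=(1.0000,0.0000)
member 2 (1-2): L=5.0596, (cx,cy)=(0.2231,-0.9748)
member 3 (1-3): L=2.6014, (cx,cy)=(0.9876,0.1572)
member 4 (2-3): L=5.5317, (cx,cy)=(0.2603,0.9655)
member 5 (2-4): L=2.6730, (cx,cy)=(1.0000,0.0000)
member 6 (3-4): L=5.4815, (cx,cy)=(0.2249,-0.9744)
member 7 (3-5): L=2.4363, (cx,cy)=(0.9716,-0.2368)
member 8 (4-5): L=4.8971, (cx,cy)=(0.2316,0.9728)
solve A·x = −loads:
  F[0-1] = +1430.7226 N (tension)
  F[0-2] = +58.3135 N (tension)
  F[1-2] = -1304.7884 N (compression)
  F[1-3] = +680.9885 N (tension)
  F[2-3] = +1935.2095 N (tension)
  F[2-4] = +243.0231 N (tension)
  F[3-4] = -2460.2532 N (compression)
  F[3-5] = +1780.3452 N (tension)
  F[4-5] = -1340.3772 N (compression)
  Rx@0 = -439.6800 N
  Ry@0 = -1378.9586 N
  Ry@4 = +3701.1486 N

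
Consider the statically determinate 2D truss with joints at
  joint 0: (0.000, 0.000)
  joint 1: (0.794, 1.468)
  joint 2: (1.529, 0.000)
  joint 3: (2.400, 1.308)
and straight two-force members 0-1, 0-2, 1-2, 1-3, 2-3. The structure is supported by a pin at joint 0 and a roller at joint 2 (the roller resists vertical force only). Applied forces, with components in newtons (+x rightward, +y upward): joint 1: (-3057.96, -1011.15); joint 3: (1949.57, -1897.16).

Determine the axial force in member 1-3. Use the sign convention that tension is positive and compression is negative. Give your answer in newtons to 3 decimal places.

3027.922

N=4 nodes, M=5 members, R=3 reactions → 2N=8, M+R=8
member 0 (0-1): L=1.6690, (cx,cy)=(0.4757,0.8796)
member 1 (0-2): L=1.5290, (cx,cy)=(1.0000,0.0000)
member 2 (1-2): L=1.6417, (cx,cy)=(0.4477,-0.8942)
member 3 (1-3): L=1.6140, (cx,cy)=(0.9951,-0.0991)
member 4 (2-3): L=1.5715, (cx,cy)=(0.5543,0.8323)
solve A·x = −loads:
  F[0-1] = -765.7285 N (compression)
  F[0-2] = -744.1003 N (compression)
  F[1-2] = -713.2787 N (compression)
  F[1-3] = +3027.9215 N (tension)
  F[2-3] = -1918.6602 N (compression)
  Rx@0 = +1108.3900 N
  Ry@0 = +673.5230 N
  Ry@2 = +2234.7870 N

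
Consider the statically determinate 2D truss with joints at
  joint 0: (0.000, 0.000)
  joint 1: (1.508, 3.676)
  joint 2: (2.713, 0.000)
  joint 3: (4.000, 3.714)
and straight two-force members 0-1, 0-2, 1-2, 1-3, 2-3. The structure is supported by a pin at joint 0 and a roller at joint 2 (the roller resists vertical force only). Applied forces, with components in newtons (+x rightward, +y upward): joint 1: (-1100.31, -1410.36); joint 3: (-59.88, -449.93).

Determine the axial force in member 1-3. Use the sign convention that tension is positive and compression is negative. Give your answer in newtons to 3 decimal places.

96.554

N=4 nodes, M=5 members, R=3 reactions → 2N=8, M+R=8
member 0 (0-1): L=3.9733, (cx,cy)=(0.3795,0.9252)
member 1 (0-2): L=2.7130, (cx,cy)=(1.0000,0.0000)
member 2 (1-2): L=3.8685, (cx,cy)=(0.3115,-0.9502)
member 3 (1-3): L=2.4923, (cx,cy)=(0.9999,0.0152)
member 4 (2-3): L=3.9307, (cx,cy)=(0.3274,0.9449)
solve A·x = −loads:
  F[0-1] = -2146.4313 N (compression)
  F[0-2] = -345.5458 N (compression)
  F[1-2] = +607.1492 N (tension)
  F[1-3] = +96.5541 N (tension)
  F[2-3] = -477.7364 N (compression)
  Rx@0 = +1160.1900 N
  Ry@0 = +1985.8304 N
  Ry@2 = -125.5404 N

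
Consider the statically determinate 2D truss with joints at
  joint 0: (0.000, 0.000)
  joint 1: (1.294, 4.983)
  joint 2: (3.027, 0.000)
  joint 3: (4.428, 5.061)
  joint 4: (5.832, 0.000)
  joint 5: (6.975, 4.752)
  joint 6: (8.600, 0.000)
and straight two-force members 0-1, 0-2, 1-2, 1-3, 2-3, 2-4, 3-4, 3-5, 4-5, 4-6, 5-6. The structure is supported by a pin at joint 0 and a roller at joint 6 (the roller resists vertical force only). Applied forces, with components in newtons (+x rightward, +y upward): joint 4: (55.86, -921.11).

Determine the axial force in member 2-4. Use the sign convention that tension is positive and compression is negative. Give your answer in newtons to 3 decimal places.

N=7 nodes, M=11 members, R=3 reactions → 2N=14, M+R=14
member 0 (0-1): L=5.1483, (cx,cy)=(0.2513,0.9679)
member 1 (0-2): L=3.0270, (cx,cy)=(1.0000,0.0000)
member 2 (1-2): L=5.2758, (cx,cy)=(0.3285,-0.9445)
member 3 (1-3): L=3.1350, (cx,cy)=(0.9997,0.0249)
member 4 (2-3): L=5.2513, (cx,cy)=(0.2668,0.9638)
member 5 (2-4): L=2.8050, (cx,cy)=(1.0000,0.0000)
member 6 (3-4): L=5.2521, (cx,cy)=(0.2673,-0.9636)
member 7 (3-5): L=2.5657, (cx,cy)=(0.9927,-0.1204)
member 8 (4-5): L=4.8875, (cx,cy)=(0.2339,0.9723)
member 9 (4-6): L=2.7680, (cx,cy)=(1.0000,0.0000)
member 10 (5-6): L=5.0222, (cx,cy)=(0.3236,-0.9462)
solve A·x = −loads:
  F[0-1] = -306.3020 N (compression)
  F[0-2] = +132.8479 N (tension)
  F[1-2] = +309.1817 N (tension)
  F[1-3] = -178.6044 N (compression)
  F[2-3] = -303.0077 N (compression)
  F[2-4] = +315.2483 N (tension)
  F[3-4] = +352.1755 N (tension)
  F[3-5] = -356.1240 N (compression)
  F[4-5] = +598.3429 N (tension)
  F[4-6] = +213.6031 N (tension)
  F[5-6] = -660.1536 N (compression)
  Rx@0 = -55.8600 N
  Ry@0 = +296.4689 N
  Ry@6 = +624.6411 N

315.248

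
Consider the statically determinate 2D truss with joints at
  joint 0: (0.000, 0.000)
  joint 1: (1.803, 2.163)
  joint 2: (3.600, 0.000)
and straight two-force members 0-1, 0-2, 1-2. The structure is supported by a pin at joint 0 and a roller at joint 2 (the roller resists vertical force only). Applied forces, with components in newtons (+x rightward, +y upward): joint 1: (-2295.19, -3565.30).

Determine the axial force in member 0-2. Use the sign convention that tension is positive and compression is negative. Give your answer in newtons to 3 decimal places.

N=3 nodes, M=3 members, R=3 reactions → 2N=6, M+R=6
member 0 (0-1): L=2.8159, (cx,cy)=(0.6403,0.7681)
member 1 (0-2): L=3.6000, (cx,cy)=(1.0000,0.0000)
member 2 (1-2): L=2.8121, (cx,cy)=(0.6390,-0.7692)
solve A·x = −loads:
  F[0-1] = -4112.1807 N (compression)
  F[0-2] = +337.7948 N (tension)
  F[1-2] = -528.6061 N (compression)
  Rx@0 = +2295.1900 N
  Ry@0 = +3158.7056 N
  Ry@2 = +406.5944 N

337.795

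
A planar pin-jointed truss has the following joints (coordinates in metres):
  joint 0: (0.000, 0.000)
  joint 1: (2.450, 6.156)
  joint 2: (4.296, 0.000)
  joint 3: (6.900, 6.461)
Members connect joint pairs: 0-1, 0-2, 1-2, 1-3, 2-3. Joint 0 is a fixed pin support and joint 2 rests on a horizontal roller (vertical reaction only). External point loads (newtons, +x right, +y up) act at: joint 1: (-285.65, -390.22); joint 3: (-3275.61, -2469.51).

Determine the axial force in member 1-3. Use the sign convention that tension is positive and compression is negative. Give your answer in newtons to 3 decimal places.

-2350.596

N=4 nodes, M=5 members, R=3 reactions → 2N=8, M+R=8
member 0 (0-1): L=6.6256, (cx,cy)=(0.3698,0.9291)
member 1 (0-2): L=4.2960, (cx,cy)=(1.0000,0.0000)
member 2 (1-2): L=6.4268, (cx,cy)=(0.2872,-0.9579)
member 3 (1-3): L=4.4604, (cx,cy)=(0.9977,0.0684)
member 4 (2-3): L=6.9660, (cx,cy)=(0.3738,0.9275)
solve A·x = −loads:
  F[0-1] = -4312.1408 N (compression)
  F[0-2] = -1966.7307 N (compression)
  F[1-2] = +3607.5688 N (tension)
  F[1-3] = -2350.5964 N (compression)
  F[2-3] = -2489.2405 N (compression)
  Rx@0 = +3561.2600 N
  Ry@0 = +4006.4990 N
  Ry@2 = -1146.7690 N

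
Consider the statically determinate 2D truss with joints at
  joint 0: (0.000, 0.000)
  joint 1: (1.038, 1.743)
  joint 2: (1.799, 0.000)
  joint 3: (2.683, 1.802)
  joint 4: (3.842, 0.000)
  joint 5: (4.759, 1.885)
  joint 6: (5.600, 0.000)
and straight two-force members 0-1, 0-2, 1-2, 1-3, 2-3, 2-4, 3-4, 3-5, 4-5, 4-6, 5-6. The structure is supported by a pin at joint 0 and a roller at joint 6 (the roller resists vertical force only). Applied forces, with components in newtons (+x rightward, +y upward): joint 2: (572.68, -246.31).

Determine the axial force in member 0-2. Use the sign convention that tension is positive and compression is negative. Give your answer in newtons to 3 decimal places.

672.242

N=7 nodes, M=11 members, R=3 reactions → 2N=14, M+R=14
member 0 (0-1): L=2.0287, (cx,cy)=(0.5117,0.8592)
member 1 (0-2): L=1.7990, (cx,cy)=(1.0000,0.0000)
member 2 (1-2): L=1.9019, (cx,cy)=(0.4001,-0.9165)
member 3 (1-3): L=1.6461, (cx,cy)=(0.9994,0.0358)
member 4 (2-3): L=2.0072, (cx,cy)=(0.4404,0.8978)
member 5 (2-4): L=2.0430, (cx,cy)=(1.0000,0.0000)
member 6 (3-4): L=2.1425, (cx,cy)=(0.5409,-0.8411)
member 7 (3-5): L=2.0777, (cx,cy)=(0.9992,0.0399)
member 8 (4-5): L=2.0962, (cx,cy)=(0.4375,0.8992)
member 9 (4-6): L=1.7580, (cx,cy)=(1.0000,0.0000)
member 10 (5-6): L=2.0641, (cx,cy)=(0.4074,-0.9132)
solve A·x = −loads:
  F[0-1] = -194.5832 N (compression)
  F[0-2] = +672.2416 N (tension)
  F[1-2] = +175.7738 N (tension)
  F[1-3] = -170.0031 N (compression)
  F[2-3] = +94.9226 N (tension)
  F[2-4] = +128.0875 N (tension)
  F[3-4] = -97.6581 N (compression)
  F[3-5] = -75.3199 N (compression)
  F[4-5] = +91.3394 N (tension)
  F[4-6] = +35.3029 N (tension)
  F[5-6] = -86.6452 N (compression)
  Rx@0 = -572.6800 N
  Ry@0 = +167.1829 N
  Ry@6 = +79.1271 N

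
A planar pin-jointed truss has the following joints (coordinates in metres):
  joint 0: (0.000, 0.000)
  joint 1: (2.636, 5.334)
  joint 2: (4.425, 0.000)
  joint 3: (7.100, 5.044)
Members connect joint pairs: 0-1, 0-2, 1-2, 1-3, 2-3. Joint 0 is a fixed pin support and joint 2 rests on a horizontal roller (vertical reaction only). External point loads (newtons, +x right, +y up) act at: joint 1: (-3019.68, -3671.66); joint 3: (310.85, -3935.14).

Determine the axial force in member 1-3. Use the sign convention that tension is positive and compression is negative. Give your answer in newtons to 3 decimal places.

2322.812

N=4 nodes, M=5 members, R=3 reactions → 2N=8, M+R=8
member 0 (0-1): L=5.9498, (cx,cy)=(0.4430,0.8965)
member 1 (0-2): L=4.4250, (cx,cy)=(1.0000,0.0000)
member 2 (1-2): L=5.6260, (cx,cy)=(0.3180,-0.9481)
member 3 (1-3): L=4.4734, (cx,cy)=(0.9979,-0.0648)
member 4 (2-3): L=5.7094, (cx,cy)=(0.4685,0.8835)
solve A·x = −loads:
  F[0-1] = -2667.2785 N (compression)
  F[0-2] = -1527.1175 N (compression)
  F[1-2] = -1509.3662 N (compression)
  F[1-3] = +2322.8123 N (tension)
  F[2-3] = -4283.8339 N (compression)
  Rx@0 = +2708.8300 N
  Ry@0 = +2391.2194 N
  Ry@2 = +5215.5806 N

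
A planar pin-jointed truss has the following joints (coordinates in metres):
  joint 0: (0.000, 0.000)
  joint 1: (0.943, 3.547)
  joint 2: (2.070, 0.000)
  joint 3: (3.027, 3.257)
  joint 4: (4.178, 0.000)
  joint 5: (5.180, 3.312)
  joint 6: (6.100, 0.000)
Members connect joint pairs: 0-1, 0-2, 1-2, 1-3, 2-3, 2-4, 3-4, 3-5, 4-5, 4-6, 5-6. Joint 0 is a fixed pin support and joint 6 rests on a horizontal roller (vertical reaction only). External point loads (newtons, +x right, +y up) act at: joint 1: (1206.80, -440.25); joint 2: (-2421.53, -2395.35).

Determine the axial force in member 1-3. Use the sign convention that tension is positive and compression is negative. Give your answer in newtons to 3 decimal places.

-1899.449

N=7 nodes, M=11 members, R=3 reactions → 2N=14, M+R=14
member 0 (0-1): L=3.6702, (cx,cy)=(0.2569,0.9664)
member 1 (0-2): L=2.0700, (cx,cy)=(1.0000,0.0000)
member 2 (1-2): L=3.7217, (cx,cy)=(0.3028,-0.9530)
member 3 (1-3): L=2.1041, (cx,cy)=(0.9905,-0.1378)
member 4 (2-3): L=3.3947, (cx,cy)=(0.2819,0.9594)
member 5 (2-4): L=2.1080, (cx,cy)=(1.0000,0.0000)
member 6 (3-4): L=3.4544, (cx,cy)=(0.3332,-0.9429)
member 7 (3-5): L=2.1537, (cx,cy)=(0.9997,0.0255)
member 8 (4-5): L=3.4603, (cx,cy)=(0.2896,0.9572)
member 9 (4-6): L=1.9220, (cx,cy)=(1.0000,0.0000)
member 10 (5-6): L=3.4374, (cx,cy)=(0.2676,-0.9635)
solve A·x = −loads:
  F[0-1] = -1296.4933 N (compression)
  F[0-2] = -881.6176 N (compression)
  F[1-2] = +1127.4497 N (tension)
  F[1-3] = -1899.4495 N (compression)
  F[2-3] = +1376.6720 N (tension)
  F[2-4] = +1493.2224 N (tension)
  F[3-4] = -1703.6266 N (compression)
  F[3-5] = -925.8783 N (compression)
  F[4-5] = +1678.1762 N (tension)
  F[4-6] = +439.6198 N (tension)
  F[5-6] = -1642.5550 N (compression)
  Rx@0 = +1214.7300 N
  Ry@0 = +1252.9689 N
  Ry@6 = +1582.6311 N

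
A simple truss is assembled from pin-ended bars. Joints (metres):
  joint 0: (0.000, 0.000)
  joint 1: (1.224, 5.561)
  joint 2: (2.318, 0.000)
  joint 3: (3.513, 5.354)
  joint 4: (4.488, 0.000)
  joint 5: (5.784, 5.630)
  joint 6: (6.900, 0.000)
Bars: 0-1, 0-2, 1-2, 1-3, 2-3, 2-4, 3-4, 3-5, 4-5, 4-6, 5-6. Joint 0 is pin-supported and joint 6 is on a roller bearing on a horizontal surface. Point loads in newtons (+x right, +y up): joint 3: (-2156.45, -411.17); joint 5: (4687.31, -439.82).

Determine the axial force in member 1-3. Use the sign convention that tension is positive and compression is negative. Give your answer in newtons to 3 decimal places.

800.380

N=7 nodes, M=11 members, R=3 reactions → 2N=14, M+R=14
member 0 (0-1): L=5.6941, (cx,cy)=(0.2150,0.9766)
member 1 (0-2): L=2.3180, (cx,cy)=(1.0000,0.0000)
member 2 (1-2): L=5.6676, (cx,cy)=(0.1930,-0.9812)
member 3 (1-3): L=2.2983, (cx,cy)=(0.9959,-0.0901)
member 4 (2-3): L=5.4857, (cx,cy)=(0.2178,0.9760)
member 5 (2-4): L=2.1700, (cx,cy)=(1.0000,0.0000)
member 6 (3-4): L=5.4421, (cx,cy)=(0.1792,-0.9838)
member 7 (3-5): L=2.2877, (cx,cy)=(0.9927,0.1206)
member 8 (4-5): L=5.7772, (cx,cy)=(0.2243,0.9745)
member 9 (4-6): L=2.4120, (cx,cy)=(1.0000,0.0000)
member 10 (5-6): L=5.7395, (cx,cy)=(0.1944,-0.9809)
solve A·x = −loads:
  F[0-1] = +1923.2866 N (tension)
  F[0-2] = +2117.4324 N (tension)
  F[1-2] = -1987.7960 N (compression)
  F[1-3] = +800.3796 N (tension)
  F[2-3] = +1998.4038 N (tension)
  F[2-4] = +1298.4058 N (tension)
  F[3-4] = -1867.1901 N (compression)
  F[3-5] = +3750.8275 N (tension)
  F[4-5] = +1885.0212 N (tension)
  F[4-6] = +541.0154 N (tension)
  F[5-6] = -2782.4205 N (compression)
  Rx@0 = -2530.8600 N
  Ry@0 = -1878.3261 N
  Ry@6 = +2729.3161 N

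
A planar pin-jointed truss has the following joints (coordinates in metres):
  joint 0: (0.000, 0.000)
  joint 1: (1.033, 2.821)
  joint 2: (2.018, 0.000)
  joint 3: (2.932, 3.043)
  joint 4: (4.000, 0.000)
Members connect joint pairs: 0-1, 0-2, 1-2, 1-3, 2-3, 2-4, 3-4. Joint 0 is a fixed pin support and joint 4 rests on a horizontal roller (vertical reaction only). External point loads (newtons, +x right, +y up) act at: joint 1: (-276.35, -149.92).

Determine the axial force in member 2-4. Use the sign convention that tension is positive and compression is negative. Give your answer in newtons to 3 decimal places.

-54.814

N=5 nodes, M=7 members, R=3 reactions → 2N=10, M+R=10
member 0 (0-1): L=3.0042, (cx,cy)=(0.3439,0.9390)
member 1 (0-2): L=2.0180, (cx,cy)=(1.0000,0.0000)
member 2 (1-2): L=2.9880, (cx,cy)=(0.3296,-0.9441)
member 3 (1-3): L=1.9119, (cx,cy)=(0.9932,0.1161)
member 4 (2-3): L=3.1773, (cx,cy)=(0.2877,0.9577)
member 5 (2-4): L=1.9820, (cx,cy)=(1.0000,0.0000)
member 6 (3-4): L=3.2250, (cx,cy)=(0.3312,-0.9436)
solve A·x = −loads:
  F[0-1] = -325.9759 N (compression)
  F[0-2] = -164.2620 N (compression)
  F[1-2] = +178.4801 N (tension)
  F[1-3] = +106.1440 N (tension)
  F[2-3] = -175.9405 N (compression)
  F[2-4] = -54.8141 N (compression)
  F[3-4] = +165.5188 N (tension)
  Rx@0 = +276.3500 N
  Ry@0 = +306.0990 N
  Ry@4 = -156.1790 N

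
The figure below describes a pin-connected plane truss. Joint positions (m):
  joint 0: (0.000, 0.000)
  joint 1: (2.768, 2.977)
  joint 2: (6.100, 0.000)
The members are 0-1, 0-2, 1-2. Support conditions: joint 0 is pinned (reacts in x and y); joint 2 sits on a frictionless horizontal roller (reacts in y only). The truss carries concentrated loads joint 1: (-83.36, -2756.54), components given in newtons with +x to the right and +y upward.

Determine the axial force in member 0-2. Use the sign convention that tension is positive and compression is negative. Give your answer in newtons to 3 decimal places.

1354.462

N=3 nodes, M=3 members, R=3 reactions → 2N=6, M+R=6
member 0 (0-1): L=4.0650, (cx,cy)=(0.6809,0.7323)
member 1 (0-2): L=6.1000, (cx,cy)=(1.0000,0.0000)
member 2 (1-2): L=4.4682, (cx,cy)=(0.7457,-0.6663)
solve A·x = −loads:
  F[0-1] = -2111.5496 N (compression)
  F[0-2] = +1354.4620 N (tension)
  F[1-2] = -1816.3261 N (compression)
  Rx@0 = +83.3600 N
  Ry@0 = +1546.3859 N
  Ry@2 = +1210.1541 N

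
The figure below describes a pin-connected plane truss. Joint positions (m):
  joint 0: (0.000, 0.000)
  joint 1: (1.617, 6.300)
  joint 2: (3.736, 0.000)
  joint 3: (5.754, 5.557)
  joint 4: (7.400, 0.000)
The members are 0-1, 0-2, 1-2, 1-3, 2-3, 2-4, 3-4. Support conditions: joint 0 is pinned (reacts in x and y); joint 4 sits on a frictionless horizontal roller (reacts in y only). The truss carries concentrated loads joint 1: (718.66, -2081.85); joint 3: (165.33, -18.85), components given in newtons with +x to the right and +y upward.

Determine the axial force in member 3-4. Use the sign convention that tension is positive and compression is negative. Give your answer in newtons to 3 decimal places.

N=5 nodes, M=7 members, R=3 reactions → 2N=10, M+R=10
member 0 (0-1): L=6.5042, (cx,cy)=(0.2486,0.9686)
member 1 (0-2): L=3.7360, (cx,cy)=(1.0000,0.0000)
member 2 (1-2): L=6.6468, (cx,cy)=(0.3188,-0.9478)
member 3 (1-3): L=4.2032, (cx,cy)=(0.9843,-0.1768)
member 4 (2-3): L=5.9121, (cx,cy)=(0.3413,0.9399)
member 5 (2-4): L=3.6640, (cx,cy)=(1.0000,0.0000)
member 6 (3-4): L=5.7957, (cx,cy)=(0.2840,-0.9588)
solve A·x = −loads:
  F[0-1] = -924.1593 N (compression)
  F[0-2] = +1113.7437 N (tension)
  F[1-2] = -1141.2644 N (compression)
  F[1-3] = -593.9327 N (compression)
  F[2-3] = +1150.8331 N (tension)
  F[2-4] = +357.0892 N (tension)
  F[3-4] = -1257.3293 N (compression)
  Rx@0 = -883.9900 N
  Ry@0 = +895.1444 N
  Ry@4 = +1205.5556 N

-1257.329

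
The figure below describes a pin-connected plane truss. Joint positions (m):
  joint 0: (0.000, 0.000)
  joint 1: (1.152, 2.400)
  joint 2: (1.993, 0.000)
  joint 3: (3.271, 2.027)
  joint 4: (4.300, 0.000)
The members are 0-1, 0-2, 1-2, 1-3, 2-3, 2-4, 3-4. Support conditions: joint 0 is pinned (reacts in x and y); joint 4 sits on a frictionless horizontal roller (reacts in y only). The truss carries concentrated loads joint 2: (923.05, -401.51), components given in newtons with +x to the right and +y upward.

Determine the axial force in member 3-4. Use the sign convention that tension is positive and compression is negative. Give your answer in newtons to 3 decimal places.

N=5 nodes, M=7 members, R=3 reactions → 2N=10, M+R=10
member 0 (0-1): L=2.6622, (cx,cy)=(0.4327,0.9015)
member 1 (0-2): L=1.9930, (cx,cy)=(1.0000,0.0000)
member 2 (1-2): L=2.5431, (cx,cy)=(0.3307,-0.9437)
member 3 (1-3): L=2.1516, (cx,cy)=(0.9849,-0.1734)
member 4 (2-3): L=2.3962, (cx,cy)=(0.5333,0.8459)
member 5 (2-4): L=2.3070, (cx,cy)=(1.0000,0.0000)
member 6 (3-4): L=2.2732, (cx,cy)=(0.4527,-0.8917)
solve A·x = −loads:
  F[0-1] = -238.9454 N (compression)
  F[0-2] = +1026.4491 N (tension)
  F[1-2] = +263.8165 N (tension)
  F[1-3] = -193.5744 N (compression)
  F[2-3] = +180.3239 N (tension)
  F[2-4] = +94.4706 N (tension)
  F[3-4] = -208.7011 N (compression)
  Rx@0 = -923.0500 N
  Ry@0 = +215.4148 N
  Ry@4 = +186.0952 N

-208.701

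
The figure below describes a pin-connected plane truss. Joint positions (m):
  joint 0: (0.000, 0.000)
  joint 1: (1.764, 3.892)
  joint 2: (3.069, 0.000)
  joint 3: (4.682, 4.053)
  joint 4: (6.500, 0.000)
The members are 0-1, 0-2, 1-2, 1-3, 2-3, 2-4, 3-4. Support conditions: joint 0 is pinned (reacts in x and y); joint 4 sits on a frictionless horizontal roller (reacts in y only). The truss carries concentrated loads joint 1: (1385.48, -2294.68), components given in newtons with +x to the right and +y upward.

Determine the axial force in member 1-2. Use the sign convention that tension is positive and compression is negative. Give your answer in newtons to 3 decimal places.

-1604.943

N=5 nodes, M=7 members, R=3 reactions → 2N=10, M+R=10
member 0 (0-1): L=4.2731, (cx,cy)=(0.4128,0.9108)
member 1 (0-2): L=3.0690, (cx,cy)=(1.0000,0.0000)
member 2 (1-2): L=4.1050, (cx,cy)=(0.3179,-0.9481)
member 3 (1-3): L=2.9224, (cx,cy)=(0.9985,0.0551)
member 4 (2-3): L=4.3622, (cx,cy)=(0.3698,0.9291)
member 5 (2-4): L=3.4310, (cx,cy)=(1.0000,0.0000)
member 6 (3-4): L=4.4421, (cx,cy)=(0.4093,-0.9124)
solve A·x = −loads:
  F[0-1] = -924.8383 N (compression)
  F[0-2] = +1767.2674 N (tension)
  F[1-2] = -1604.9427 N (compression)
  F[1-3] = -1258.9549 N (compression)
  F[2-3] = +1637.7594 N (tension)
  F[2-4] = +651.4494 N (tension)
  F[3-4] = -1591.7381 N (compression)
  Rx@0 = -1385.4800 N
  Ry@0 = +842.3564 N
  Ry@4 = +1452.3236 N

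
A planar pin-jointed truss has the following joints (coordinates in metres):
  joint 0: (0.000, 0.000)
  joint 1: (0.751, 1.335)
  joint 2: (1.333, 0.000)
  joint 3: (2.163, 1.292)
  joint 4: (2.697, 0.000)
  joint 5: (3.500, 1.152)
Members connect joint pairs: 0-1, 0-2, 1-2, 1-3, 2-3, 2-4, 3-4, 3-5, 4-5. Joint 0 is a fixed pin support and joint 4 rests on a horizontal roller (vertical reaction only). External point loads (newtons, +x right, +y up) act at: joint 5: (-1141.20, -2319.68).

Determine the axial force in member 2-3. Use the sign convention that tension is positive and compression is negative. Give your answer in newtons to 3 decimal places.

N=6 nodes, M=9 members, R=3 reactions → 2N=12, M+R=12
member 0 (0-1): L=1.5317, (cx,cy)=(0.4903,0.8716)
member 1 (0-2): L=1.3330, (cx,cy)=(1.0000,0.0000)
member 2 (1-2): L=1.4563, (cx,cy)=(0.3996,-0.9167)
member 3 (1-3): L=1.4127, (cx,cy)=(0.9995,-0.0304)
member 4 (2-3): L=1.5356, (cx,cy)=(0.5405,0.8413)
member 5 (2-4): L=1.3640, (cx,cy)=(1.0000,0.0000)
member 6 (3-4): L=1.3980, (cx,cy)=(0.3820,-0.9242)
member 7 (3-5): L=1.3443, (cx,cy)=(0.9946,-0.1041)
member 8 (4-5): L=1.4042, (cx,cy)=(0.5718,0.8204)
solve A·x = −loads:
  F[0-1] = +233.1500 N (tension)
  F[0-2] = -1255.5116 N (compression)
  F[1-2] = -228.5058 N (compression)
  F[1-3] = +205.7247 N (tension)
  F[2-3] = +248.9647 N (tension)
  F[2-4] = -1481.3934 N (compression)
  F[3-4] = -270.1114 N (compression)
  F[3-5] = +445.7926 N (tension)
  F[4-5] = -2771.0181 N (compression)
  Rx@0 = +1141.2000 N
  Ry@0 = -203.2038 N
  Ry@4 = +2522.8838 N

248.965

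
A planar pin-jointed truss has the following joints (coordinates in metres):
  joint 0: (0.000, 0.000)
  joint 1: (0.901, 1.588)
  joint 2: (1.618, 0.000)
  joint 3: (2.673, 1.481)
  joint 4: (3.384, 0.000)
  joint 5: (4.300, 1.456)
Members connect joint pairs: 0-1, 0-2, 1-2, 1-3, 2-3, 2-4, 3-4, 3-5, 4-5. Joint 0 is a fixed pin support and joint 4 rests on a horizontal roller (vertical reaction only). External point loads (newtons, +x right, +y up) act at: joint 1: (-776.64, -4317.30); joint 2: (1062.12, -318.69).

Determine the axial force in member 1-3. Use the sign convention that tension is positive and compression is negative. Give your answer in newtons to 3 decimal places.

-1073.665

N=6 nodes, M=9 members, R=3 reactions → 2N=12, M+R=12
member 0 (0-1): L=1.8258, (cx,cy)=(0.4935,0.8698)
member 1 (0-2): L=1.6180, (cx,cy)=(1.0000,0.0000)
member 2 (1-2): L=1.7424, (cx,cy)=(0.4115,-0.9114)
member 3 (1-3): L=1.7752, (cx,cy)=(0.9982,-0.0603)
member 4 (2-3): L=1.8183, (cx,cy)=(0.5802,0.8145)
member 5 (2-4): L=1.7660, (cx,cy)=(1.0000,0.0000)
member 6 (3-4): L=1.6428, (cx,cy)=(0.4328,-0.9015)
member 7 (3-5): L=1.6272, (cx,cy)=(0.9999,-0.0154)
member 8 (4-5): L=1.7202, (cx,cy)=(0.5325,0.8464)
solve A·x = −loads:
  F[0-1] = -4252.4255 N (compression)
  F[0-2] = +2383.9769 N (tension)
  F[1-2] = -607.8681 N (compression)
  F[1-3] = -1073.6653 N (compression)
  F[2-3] = +1071.4916 N (tension)
  F[2-4] = +450.0367 N (tension)
  F[3-4] = -1039.8491 N (compression)
  F[3-5] = +0.0000 N (tension)
  F[4-5] = -0.0000 N (compression)
  Rx@0 = -285.4800 N
  Ry@0 = +3698.5717 N
  Ry@4 = +937.4183 N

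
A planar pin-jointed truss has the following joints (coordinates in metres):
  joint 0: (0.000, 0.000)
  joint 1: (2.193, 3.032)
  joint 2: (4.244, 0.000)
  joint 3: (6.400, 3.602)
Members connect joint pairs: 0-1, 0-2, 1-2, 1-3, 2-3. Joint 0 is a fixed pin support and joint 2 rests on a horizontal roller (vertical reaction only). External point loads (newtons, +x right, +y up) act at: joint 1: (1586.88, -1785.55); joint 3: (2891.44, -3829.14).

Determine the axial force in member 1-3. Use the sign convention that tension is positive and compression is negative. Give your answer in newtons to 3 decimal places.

5692.395

N=4 nodes, M=5 members, R=3 reactions → 2N=8, M+R=8
member 0 (0-1): L=3.7420, (cx,cy)=(0.5861,0.8103)
member 1 (0-2): L=4.2440, (cx,cy)=(1.0000,0.0000)
member 2 (1-2): L=3.6605, (cx,cy)=(0.5603,-0.8283)
member 3 (1-3): L=4.2454, (cx,cy)=(0.9909,0.1343)
member 4 (2-3): L=4.1979, (cx,cy)=(0.5136,0.8580)
solve A·x = −loads:
  F[0-1] = +5763.6163 N (tension)
  F[0-2] = +1100.5162 N (tension)
  F[1-2] = -6871.2170 N (compression)
  F[1-3] = +5692.3948 N (tension)
  F[2-3] = -5353.3828 N (compression)
  Rx@0 = -4478.3200 N
  Ry@0 = -4670.0871 N
  Ry@2 = +10284.7771 N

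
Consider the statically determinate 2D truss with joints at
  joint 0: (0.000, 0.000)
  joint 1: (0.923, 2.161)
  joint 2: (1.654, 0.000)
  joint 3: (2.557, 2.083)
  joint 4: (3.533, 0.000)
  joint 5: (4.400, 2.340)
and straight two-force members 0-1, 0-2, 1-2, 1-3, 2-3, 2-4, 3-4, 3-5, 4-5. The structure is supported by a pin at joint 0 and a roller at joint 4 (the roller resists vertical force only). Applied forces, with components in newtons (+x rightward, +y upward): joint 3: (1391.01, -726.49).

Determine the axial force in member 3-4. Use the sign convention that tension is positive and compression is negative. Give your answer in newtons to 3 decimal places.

-1486.331

N=6 nodes, M=9 members, R=3 reactions → 2N=12, M+R=12
member 0 (0-1): L=2.3499, (cx,cy)=(0.3928,0.9196)
member 1 (0-2): L=1.6540, (cx,cy)=(1.0000,0.0000)
member 2 (1-2): L=2.2813, (cx,cy)=(0.3204,-0.9473)
member 3 (1-3): L=1.6359, (cx,cy)=(0.9989,-0.0477)
member 4 (2-3): L=2.2703, (cx,cy)=(0.3977,0.9175)
member 5 (2-4): L=1.8790, (cx,cy)=(1.0000,0.0000)
member 6 (3-4): L=2.3003, (cx,cy)=(0.4243,-0.9055)
member 7 (3-5): L=1.8608, (cx,cy)=(0.9904,0.1381)
member 8 (4-5): L=2.4955, (cx,cy)=(0.3474,0.9377)
solve A·x = −loads:
  F[0-1] = +673.5572 N (tension)
  F[0-2] = +1126.4441 N (tension)
  F[1-2] = -678.1851 N (compression)
  F[1-3] = +482.4274 N (tension)
  F[2-3] = +700.1935 N (tension)
  F[2-4] = +630.6340 N (tension)
  F[3-4] = -1486.3309 N (compression)
  F[3-5] = -0.0000 N (compression)
  F[4-5] = +0.0000 N (tension)
  Rx@0 = -1391.0100 N
  Ry@0 = -619.4225 N
  Ry@4 = +1345.9125 N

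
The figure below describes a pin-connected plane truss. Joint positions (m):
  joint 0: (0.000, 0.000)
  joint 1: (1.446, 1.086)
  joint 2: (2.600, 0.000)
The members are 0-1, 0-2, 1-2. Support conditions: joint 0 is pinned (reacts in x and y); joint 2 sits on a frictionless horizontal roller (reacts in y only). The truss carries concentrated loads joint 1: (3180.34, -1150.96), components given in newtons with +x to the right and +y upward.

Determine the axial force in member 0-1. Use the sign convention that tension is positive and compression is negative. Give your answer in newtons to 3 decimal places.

N=3 nodes, M=3 members, R=3 reactions → 2N=6, M+R=6
member 0 (0-1): L=1.8084, (cx,cy)=(0.7996,0.6005)
member 1 (0-2): L=2.6000, (cx,cy)=(1.0000,0.0000)
member 2 (1-2): L=1.5846, (cx,cy)=(0.7282,-0.6853)
solve A·x = −loads:
  F[0-1] = +1361.3864 N (tension)
  F[0-2] = +2091.7731 N (tension)
  F[1-2] = -2872.3794 N (compression)
  Rx@0 = -3180.3400 N
  Ry@0 = -817.5544 N
  Ry@2 = +1968.5144 N

1361.386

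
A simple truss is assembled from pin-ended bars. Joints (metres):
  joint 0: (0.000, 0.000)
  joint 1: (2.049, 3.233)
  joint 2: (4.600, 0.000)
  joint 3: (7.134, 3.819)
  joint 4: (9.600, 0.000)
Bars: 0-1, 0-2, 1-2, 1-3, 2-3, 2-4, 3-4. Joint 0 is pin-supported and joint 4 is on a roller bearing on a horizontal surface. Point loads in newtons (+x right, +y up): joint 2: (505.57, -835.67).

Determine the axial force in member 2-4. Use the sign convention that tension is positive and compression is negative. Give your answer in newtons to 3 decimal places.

258.562

N=5 nodes, M=7 members, R=3 reactions → 2N=10, M+R=10
member 0 (0-1): L=3.8276, (cx,cy)=(0.5353,0.8446)
member 1 (0-2): L=4.6000, (cx,cy)=(1.0000,0.0000)
member 2 (1-2): L=4.1182, (cx,cy)=(0.6194,-0.7850)
member 3 (1-3): L=5.1187, (cx,cy)=(0.9934,0.1145)
member 4 (2-3): L=4.5832, (cx,cy)=(0.5529,0.8333)
member 5 (2-4): L=5.0000, (cx,cy)=(1.0000,0.0000)
member 6 (3-4): L=4.5460, (cx,cy)=(0.5425,-0.8401)
solve A·x = −loads:
  F[0-1] = -515.2962 N (compression)
  F[0-2] = +781.4180 N (tension)
  F[1-2] = +471.0907 N (tension)
  F[1-3] = -571.4172 N (compression)
  F[2-3] = +559.0628 N (tension)
  F[2-4] = +258.5621 N (tension)
  F[3-4] = -476.6494 N (compression)
  Rx@0 = -505.5700 N
  Ry@0 = +435.2448 N
  Ry@4 = +400.4252 N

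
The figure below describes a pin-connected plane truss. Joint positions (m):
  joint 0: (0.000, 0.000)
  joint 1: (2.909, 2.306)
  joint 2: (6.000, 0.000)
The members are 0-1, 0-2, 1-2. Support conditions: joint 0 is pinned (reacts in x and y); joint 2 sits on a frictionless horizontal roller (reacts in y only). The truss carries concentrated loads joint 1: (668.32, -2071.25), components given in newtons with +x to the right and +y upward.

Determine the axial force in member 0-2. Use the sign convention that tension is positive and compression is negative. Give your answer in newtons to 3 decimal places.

N=3 nodes, M=3 members, R=3 reactions → 2N=6, M+R=6
member 0 (0-1): L=3.7121, (cx,cy)=(0.7836,0.6212)
member 1 (0-2): L=6.0000, (cx,cy)=(1.0000,0.0000)
member 2 (1-2): L=3.8564, (cx,cy)=(0.8015,-0.5980)
solve A·x = −loads:
  F[0-1] = -1304.2061 N (compression)
  F[0-2] = +1690.3570 N (tension)
  F[1-2] = -2108.9337 N (compression)
  Rx@0 = -668.3200 N
  Ry@0 = +810.1813 N
  Ry@2 = +1261.0687 N

1690.357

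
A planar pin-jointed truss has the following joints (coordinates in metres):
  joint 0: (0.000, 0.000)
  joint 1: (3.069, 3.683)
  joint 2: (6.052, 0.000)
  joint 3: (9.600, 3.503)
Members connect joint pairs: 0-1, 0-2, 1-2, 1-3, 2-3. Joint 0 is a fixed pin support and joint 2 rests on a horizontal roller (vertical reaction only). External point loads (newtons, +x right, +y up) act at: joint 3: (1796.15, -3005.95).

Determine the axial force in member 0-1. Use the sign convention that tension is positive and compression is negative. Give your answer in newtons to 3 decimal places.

N=4 nodes, M=5 members, R=3 reactions → 2N=8, M+R=8
member 0 (0-1): L=4.7941, (cx,cy)=(0.6402,0.7682)
member 1 (0-2): L=6.0520, (cx,cy)=(1.0000,0.0000)
member 2 (1-2): L=4.7395, (cx,cy)=(0.6294,-0.7771)
member 3 (1-3): L=6.5335, (cx,cy)=(0.9996,-0.0276)
member 4 (2-3): L=4.9859, (cx,cy)=(0.7116,0.7026)
solve A·x = −loads:
  F[0-1] = +3647.1592 N (tension)
  F[0-2] = -538.6296 N (compression)
  F[1-2] = -3772.6490 N (compression)
  F[1-3] = +4711.0446 N (tension)
  F[2-3] = -4093.7120 N (compression)
  Rx@0 = -1796.1500 N
  Ry@0 = -2801.8876 N
  Ry@2 = +5807.8376 N

3647.159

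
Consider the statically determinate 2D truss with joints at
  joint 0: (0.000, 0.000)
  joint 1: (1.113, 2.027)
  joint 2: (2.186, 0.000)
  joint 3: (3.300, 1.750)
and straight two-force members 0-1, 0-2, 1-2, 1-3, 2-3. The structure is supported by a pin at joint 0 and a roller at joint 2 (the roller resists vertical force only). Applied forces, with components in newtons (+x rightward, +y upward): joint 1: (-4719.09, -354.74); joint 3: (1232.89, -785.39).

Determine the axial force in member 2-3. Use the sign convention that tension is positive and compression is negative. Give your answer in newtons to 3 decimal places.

N=4 nodes, M=5 members, R=3 reactions → 2N=8, M+R=8
member 0 (0-1): L=2.3125, (cx,cy)=(0.4813,0.8766)
member 1 (0-2): L=2.1860, (cx,cy)=(1.0000,0.0000)
member 2 (1-2): L=2.2935, (cx,cy)=(0.4678,-0.8838)
member 3 (1-3): L=2.2045, (cx,cy)=(0.9921,-0.1257)
member 4 (2-3): L=2.0745, (cx,cy)=(0.5370,0.8436)
solve A·x = −loads:
  F[0-1] = -3608.1539 N (compression)
  F[0-2] = -1749.5796 N (compression)
  F[1-2] = +2947.3528 N (tension)
  F[1-3] = +1616.3686 N (tension)
  F[2-3] = -690.2557 N (compression)
  Rx@0 = +3486.2000 N
  Ry@0 = +3162.7399 N
  Ry@2 = -2022.6099 N

-690.256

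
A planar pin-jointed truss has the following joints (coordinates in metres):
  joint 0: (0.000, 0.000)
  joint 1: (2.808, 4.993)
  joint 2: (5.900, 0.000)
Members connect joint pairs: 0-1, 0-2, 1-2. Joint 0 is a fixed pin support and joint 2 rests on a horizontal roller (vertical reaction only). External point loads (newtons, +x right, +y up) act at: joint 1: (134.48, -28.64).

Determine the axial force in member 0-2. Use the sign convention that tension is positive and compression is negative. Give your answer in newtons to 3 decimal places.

N=3 nodes, M=3 members, R=3 reactions → 2N=6, M+R=6
member 0 (0-1): L=5.7284, (cx,cy)=(0.4902,0.8716)
member 1 (0-2): L=5.9000, (cx,cy)=(1.0000,0.0000)
member 2 (1-2): L=5.8729, (cx,cy)=(0.5265,-0.8502)
solve A·x = −loads:
  F[0-1] = +113.3493 N (tension)
  F[0-2] = +78.9177 N (tension)
  F[1-2] = -149.8941 N (compression)
  Rx@0 = -134.4800 N
  Ry@0 = -98.7972 N
  Ry@2 = +127.4372 N

78.918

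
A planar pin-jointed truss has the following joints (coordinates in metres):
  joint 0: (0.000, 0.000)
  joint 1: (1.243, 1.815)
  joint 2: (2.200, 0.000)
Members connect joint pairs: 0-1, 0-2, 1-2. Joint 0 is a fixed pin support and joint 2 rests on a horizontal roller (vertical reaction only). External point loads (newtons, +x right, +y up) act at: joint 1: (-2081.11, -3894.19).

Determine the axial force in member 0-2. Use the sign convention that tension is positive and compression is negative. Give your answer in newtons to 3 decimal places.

N=3 nodes, M=3 members, R=3 reactions → 2N=6, M+R=6
member 0 (0-1): L=2.1998, (cx,cy)=(0.5650,0.8251)
member 1 (0-2): L=2.2000, (cx,cy)=(1.0000,0.0000)
member 2 (1-2): L=2.0518, (cx,cy)=(0.4664,-0.8846)
solve A·x = −loads:
  F[0-1] = -4134.1001 N (compression)
  F[0-2] = +254.8318 N (tension)
  F[1-2] = -546.3695 N (compression)
  Rx@0 = +2081.1100 N
  Ry@0 = +3410.8884 N
  Ry@2 = +483.3016 N

254.832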